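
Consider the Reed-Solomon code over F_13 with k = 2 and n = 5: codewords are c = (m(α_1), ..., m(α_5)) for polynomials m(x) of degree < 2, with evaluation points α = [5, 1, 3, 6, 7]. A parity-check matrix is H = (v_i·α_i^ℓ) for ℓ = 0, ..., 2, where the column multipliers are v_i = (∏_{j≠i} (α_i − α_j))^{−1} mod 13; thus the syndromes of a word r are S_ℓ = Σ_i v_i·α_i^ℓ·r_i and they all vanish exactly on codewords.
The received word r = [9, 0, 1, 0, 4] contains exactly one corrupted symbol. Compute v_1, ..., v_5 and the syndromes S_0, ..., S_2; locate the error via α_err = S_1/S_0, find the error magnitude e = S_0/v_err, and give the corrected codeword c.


S = (12, 12, 12), error at position 2, error magnitude e = 7, c = [9, 6, 1, 0, 4].

Step 1: column multipliers v_i = (∏_{j≠i}(α_i − α_j))^{−1} mod 13.
  i = 1 (α = 5): (5−1)(5−3)(5−6)(5−7) = 4·2·(−1)·(−2) = 16 ≡ 3, so v_1 = 3^{−1} = 9 (mod 13).
  i = 2 (α = 1): (1−5)(1−3)(1−6)(1−7) = (−4)·(−2)·(−5)·(−6) = 240 ≡ 6, so v_2 = 6^{−1} = 11 (mod 13).
  i = 3 (α = 3): (3−5)(3−1)(3−6)(3−7) = (−2)·2·(−3)·(−4) = −48 ≡ 4, so v_3 = 4^{−1} = 10 (mod 13).
  i = 4 (α = 6): (6−5)(6−1)(6−3)(6−7) = 1·5·3·(−1) = −15 ≡ 11, so v_4 = 11^{−1} = 6 (mod 13).
  i = 5 (α = 7): (7−5)(7−1)(7−3)(7−6) = 2·6·4·1 = 48 ≡ 9, so v_5 = 9^{−1} = 3 (mod 13).
  v = [9, 11, 10, 6, 3].
Step 2: syndromes of r = [9, 0, 1, 0, 4] (all sums mod 13).
  S_0 = Σ v_i r_i = 9·9 + 11·0 + 10·1 + 6·0 + 3·4 = 103 ≡ 12.
  S_1 = Σ v_i α_i r_i = 9·5·9 + 11·1·0 + 10·3·1 + 6·6·0 + 3·7·4 = 519 ≡ 12.
  α_i^2 mod 13 = [12, 1, 9, 10, 10].
  S_2 = Σ v_i α_i^2 r_i = 9·12·9 + 11·1·0 + 10·9·1 + 6·10·0 + 3·10·4 = 1182 ≡ 12.
  S = (12, 12, 12) ≠ 0, so r is not a codeword (an error is present).
Step 3: locate the error. For a single error e at position i, S_ℓ = v_i·e·α_i^ℓ, so α_err = S_1/S_0.
  S_0^{−1} = 12^{−1} = 12 (mod 13), so α_err = 12·12 = 144 ≡ 1 = α_2. Error position i = 2.
  Consistency check: S_2/S_1 = 12·12 = 144 ≡ 1 = α_err ✓ (single-error assumption holds).
Step 4: error magnitude e = S_0/v_2 = S_0·∏_{j≠2}(α_2 − α_j) = 12·6 = 72 ≡ 7 (mod 13).
Step 5: correct position 2: c_2 = r_2 − e = 0 − 7 ≡ 6 (mod 13). Hence c = [9, 6, 1, 0, 4].
  Check: interpolating c through the α_i gives m(x) = 2 + 4·x (degree < 2) with m(α_i) = c_i for every i, so c is indeed a codeword.


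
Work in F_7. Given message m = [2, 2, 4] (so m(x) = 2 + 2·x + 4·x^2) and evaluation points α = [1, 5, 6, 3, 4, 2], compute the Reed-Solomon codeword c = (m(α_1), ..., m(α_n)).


c = [1, 0, 4, 2, 4, 1]

Message polynomial: m(x) = 2 + 2·x + 4·x^2 (mod 7).
For each evaluation point α_i, compute m(α_i) mod 7:
  α_1 = 1: Horner steps 4 → 6 → 1, so m(1) = 1.
  α_2 = 5: Horner steps 4 → 1 → 0, so m(5) = 0.
  α_3 = 6: Horner steps 4 → 5 → 4, so m(6) = 4.
  α_4 = 3: Horner steps 4 → 0 → 2, so m(3) = 2.
  α_5 = 4: Horner steps 4 → 4 → 4, so m(4) = 4.
  α_6 = 2: Horner steps 4 → 3 → 1, so m(2) = 1.
Codeword c = [1, 0, 4, 2, 4, 1] ∈ F_7^6.


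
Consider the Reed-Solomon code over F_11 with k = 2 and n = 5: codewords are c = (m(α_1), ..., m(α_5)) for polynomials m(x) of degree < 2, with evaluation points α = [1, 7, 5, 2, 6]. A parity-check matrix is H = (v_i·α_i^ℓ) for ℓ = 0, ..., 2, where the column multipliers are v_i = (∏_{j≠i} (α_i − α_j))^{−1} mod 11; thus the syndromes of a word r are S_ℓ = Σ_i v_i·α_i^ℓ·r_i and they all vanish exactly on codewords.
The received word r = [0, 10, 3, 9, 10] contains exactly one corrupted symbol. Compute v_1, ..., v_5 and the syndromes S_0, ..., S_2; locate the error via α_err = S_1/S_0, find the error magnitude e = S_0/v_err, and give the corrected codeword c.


S = (10, 5, 8), error at position 5, error magnitude e = 9, c = [0, 10, 3, 9, 1].

Step 1: column multipliers v_i = (∏_{j≠i}(α_i − α_j))^{−1} mod 11.
  i = 1 (α = 1): (1−7)(1−5)(1−2)(1−6) = (−6)·(−4)·(−1)·(−5) = 120 ≡ 10, so v_1 = 10^{−1} = 10 (mod 11).
  i = 2 (α = 7): (7−1)(7−5)(7−2)(7−6) = 6·2·5·1 = 60 ≡ 5, so v_2 = 5^{−1} = 9 (mod 11).
  i = 3 (α = 5): (5−1)(5−7)(5−2)(5−6) = 4·(−2)·3·(−1) = 24 ≡ 2, so v_3 = 2^{−1} = 6 (mod 11).
  i = 4 (α = 2): (2−1)(2−7)(2−5)(2−6) = 1·(−5)·(−3)·(−4) = −60 ≡ 6, so v_4 = 6^{−1} = 2 (mod 11).
  i = 5 (α = 6): (6−1)(6−7)(6−5)(6−2) = 5·(−1)·1·4 = −20 ≡ 2, so v_5 = 2^{−1} = 6 (mod 11).
  v = [10, 9, 6, 2, 6].
Step 2: syndromes of r = [0, 10, 3, 9, 10] (all sums mod 11).
  S_0 = Σ v_i r_i = 10·0 + 9·10 + 6·3 + 2·9 + 6·10 = 186 ≡ 10.
  S_1 = Σ v_i α_i r_i = 10·1·0 + 9·7·10 + 6·5·3 + 2·2·9 + 6·6·10 = 1116 ≡ 5.
  α_i^2 mod 11 = [1, 5, 3, 4, 3].
  S_2 = Σ v_i α_i^2 r_i = 10·1·0 + 9·5·10 + 6·3·3 + 2·4·9 + 6·3·10 = 756 ≡ 8.
  S = (10, 5, 8) ≠ 0, so r is not a codeword (an error is present).
Step 3: locate the error. For a single error e at position i, S_ℓ = v_i·e·α_i^ℓ, so α_err = S_1/S_0.
  S_0^{−1} = 10^{−1} = 10 (mod 11), so α_err = 5·10 = 50 ≡ 6 = α_5. Error position i = 5.
  Consistency check: S_2/S_1 = 8·9 = 72 ≡ 6 = α_err ✓ (single-error assumption holds).
Step 4: error magnitude e = S_0/v_5 = S_0·∏_{j≠5}(α_5 − α_j) = 10·2 = 20 ≡ 9 (mod 11).
Step 5: correct position 5: c_5 = r_5 − e = 10 − 9 ≡ 1 (mod 11). Hence c = [0, 10, 3, 9, 1].
  Check: interpolating c through the α_i gives m(x) = 2 + 9·x (degree < 2) with m(α_i) = c_i for every i, so c is indeed a codeword.


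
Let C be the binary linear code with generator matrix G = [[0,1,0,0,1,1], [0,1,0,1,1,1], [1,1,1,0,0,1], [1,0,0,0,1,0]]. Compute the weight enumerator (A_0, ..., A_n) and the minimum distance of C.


Weight distribution: A_0 = 1, A_1 = 2, A_2 = 2, A_3 = 4, A_4 = 5, A_5 = 2. Minimum distance d = 1.

Enumerate all 2^4 = 16 messages m ∈ F_2^4.
For each, compute codeword c = mG in F_2^6, then tally its weight.
  m = 0000 → c = 000000, weight = 0.
  m = 1000 → c = 010011, weight = 3.
  m = 0100 → c = 010111, weight = 4.
  m = 1100 → c = 000100, weight = 1.
  m = 0010 → c = 111001, weight = 4.
  m = 1010 → c = 101010, weight = 3.
  m = 0110 → c = 101110, weight = 4.
  m = 1110 → c = 111101, weight = 5.
  m = 0001 → c = 100010, weight = 2.
  m = 1001 → c = 110001, weight = 3.
  m = 0101 → c = 110101, weight = 4.
  m = 1101 → c = 100110, weight = 3.
  m = 0011 → c = 011011, weight = 4.
  m = 1011 → c = 001000, weight = 1.
  m = 0111 → c = 001100, weight = 2.
  m = 1111 → c = 011111, weight = 5.
Tally weights:
  weight 0: 1 codewords.
  weight 1: 2 codewords.
  weight 2: 2 codewords.
  weight 3: 4 codewords.
  weight 4: 5 codewords.
  weight 5: 2 codewords.
Minimum distance d = smallest w > 0 with A_w > 0 = 1.
Sanity: Σ A_w = 16 = 2^4 = 16 ✓.


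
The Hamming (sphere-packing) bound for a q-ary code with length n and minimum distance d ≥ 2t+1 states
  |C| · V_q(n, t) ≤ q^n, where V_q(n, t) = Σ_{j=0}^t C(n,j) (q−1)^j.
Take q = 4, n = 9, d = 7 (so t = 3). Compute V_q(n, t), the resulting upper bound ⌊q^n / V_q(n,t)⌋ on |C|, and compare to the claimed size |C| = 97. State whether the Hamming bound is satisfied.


V_q(n, t) = 2620, q^n = 262144, Hamming bound = 100, |C| = 97 ≤ bound (satisfied).

Step 1: Compute V_q(n, t) = Σ_{j=0}^3 C(n, j) (q−1)^j.
  j = 0: C(9,0)·(3)^0 = 1·1 = 1.
  j = 1: C(9,1)·(3)^1 = 9·3 = 27.
  j = 2: C(9,2)·(3)^2 = 36·9 = 324.
  j = 3: C(9,3)·(3)^3 = 84·27 = 2268.
  V_q(n, t) = 1 + 27 + 324 + 2268 = 2620.
Step 2: q^n = 4^9 = 262144.
Step 3: Hamming bound ⌊q^n / V_q(n,t)⌋ = ⌊262144/2620⌋ = 100.
Step 4: Compare |C| = 97 to 100: satisfied.
The claimed |C| lies below the Hamming bound.


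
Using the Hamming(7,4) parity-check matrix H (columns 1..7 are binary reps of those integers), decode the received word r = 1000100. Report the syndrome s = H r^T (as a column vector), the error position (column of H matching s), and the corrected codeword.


s = (1, 0, 0)^T, error position = 4, corrected codeword c = 1001100

Compute s = H r^T mod 2 one row at a time:
  s_1 = 0 + 1 + 0 + 0 = 1 ≡ 1 (mod 2).
  s_2 = 0 + 0 + 0 + 0 = 0 ≡ 0 (mod 2).
  s_3 = 1 + 0 + 1 + 0 = 2 ≡ 0 (mod 2).
s = (1, 0, 0)^T — this equals column 4 of H (binary 100), so error is at position 4.
Correct: flip bit 4 of r = 1000100 to get c = 1001100.


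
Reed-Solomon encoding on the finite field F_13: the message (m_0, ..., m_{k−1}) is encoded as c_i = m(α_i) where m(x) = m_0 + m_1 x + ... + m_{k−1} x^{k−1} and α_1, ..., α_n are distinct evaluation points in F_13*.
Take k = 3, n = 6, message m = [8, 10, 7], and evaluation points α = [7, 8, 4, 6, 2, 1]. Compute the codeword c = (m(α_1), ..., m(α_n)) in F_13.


c = [5, 3, 4, 8, 4, 12]

Message polynomial: m(x) = 8 + 10·x + 7·x^2 (mod 13).
For each evaluation point α_i, compute m(α_i) mod 13:
  α_1 = 7: Horner steps 7 → 7 → 5, so m(7) = 5.
  α_2 = 8: Horner steps 7 → 1 → 3, so m(8) = 3.
  α_3 = 4: Horner steps 7 → 12 → 4, so m(4) = 4.
  α_4 = 6: Horner steps 7 → 0 → 8, so m(6) = 8.
  α_5 = 2: Horner steps 7 → 11 → 4, so m(2) = 4.
  α_6 = 1: Horner steps 7 → 4 → 12, so m(1) = 12.
Codeword c = [5, 3, 4, 8, 4, 12] ∈ F_13^6.


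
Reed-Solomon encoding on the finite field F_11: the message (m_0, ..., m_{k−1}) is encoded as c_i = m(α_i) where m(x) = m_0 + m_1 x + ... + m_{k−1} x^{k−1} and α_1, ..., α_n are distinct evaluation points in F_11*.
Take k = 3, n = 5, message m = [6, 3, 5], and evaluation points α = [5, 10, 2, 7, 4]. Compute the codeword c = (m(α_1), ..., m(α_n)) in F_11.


c = [3, 8, 10, 8, 10]

Message polynomial: m(x) = 6 + 3·x + 5·x^2 (mod 11).
For each evaluation point α_i, compute m(α_i) mod 11:
  α_1 = 5: Horner steps 5 → 6 → 3, so m(5) = 3.
  α_2 = 10: Horner steps 5 → 9 → 8, so m(10) = 8.
  α_3 = 2: Horner steps 5 → 2 → 10, so m(2) = 10.
  α_4 = 7: Horner steps 5 → 5 → 8, so m(7) = 8.
  α_5 = 4: Horner steps 5 → 1 → 10, so m(4) = 10.
Codeword c = [3, 8, 10, 8, 10] ∈ F_11^5.


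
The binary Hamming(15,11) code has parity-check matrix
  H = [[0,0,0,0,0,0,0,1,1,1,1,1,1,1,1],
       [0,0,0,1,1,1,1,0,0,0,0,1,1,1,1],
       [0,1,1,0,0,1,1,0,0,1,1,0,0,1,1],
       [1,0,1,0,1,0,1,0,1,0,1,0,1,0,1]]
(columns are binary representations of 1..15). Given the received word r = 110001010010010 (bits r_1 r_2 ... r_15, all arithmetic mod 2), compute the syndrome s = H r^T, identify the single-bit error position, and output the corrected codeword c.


s = (1, 0, 0, 0)^T, error position = 8, corrected codeword c = 110001000010010

Compute s = H r^T mod 2 one row at a time:
  s_1 = 1 + 0 + 0 + 1 + 0 + 0 + 1 + 0 = 3 ≡ 1 (mod 2).
  s_2 = 0 + 0 + 1 + 0 + 0 + 0 + 1 + 0 = 2 ≡ 0 (mod 2).
  s_3 = 1 + 0 + 1 + 0 + 0 + 1 + 1 + 0 = 4 ≡ 0 (mod 2).
  s_4 = 1 + 0 + 0 + 0 + 0 + 1 + 0 + 0 = 2 ≡ 0 (mod 2).
s = (1, 0, 0, 0)^T — this equals column 8 of H (binary 1000), so error is at position 8.
Correct: flip bit 8 of r = 110001010010010 to get c = 110001000010010.


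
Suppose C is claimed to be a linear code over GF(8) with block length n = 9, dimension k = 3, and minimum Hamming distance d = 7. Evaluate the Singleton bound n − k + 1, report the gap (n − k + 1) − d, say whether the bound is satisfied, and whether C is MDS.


Singleton RHS = n − k + 1 = 7, slack = 0, bound satisfied, MDS.

Singleton bound: d ≤ n − k + 1.
Here n = 9, k = 3, so n − k + 1 = 7.
Given d = 7, check d ≤ 7: YES.
Slack = (n − k + 1) − d = 0.
The code is MDS (slack = 0).
Description: the claimed parameters are [9, 3, 7]_8; such a code would be MDS (meets Singleton bound).


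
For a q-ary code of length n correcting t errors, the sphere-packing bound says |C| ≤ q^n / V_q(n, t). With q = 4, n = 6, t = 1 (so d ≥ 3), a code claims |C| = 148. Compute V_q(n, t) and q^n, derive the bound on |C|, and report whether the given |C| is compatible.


V_q(n, t) = 19, q^n = 4096, Hamming bound = 215, |C| = 148 ≤ bound (satisfied).

Step 1: Compute V_q(n, t) = Σ_{j=0}^1 C(n, j) (q−1)^j.
  j = 0: C(6,0)·(3)^0 = 1·1 = 1.
  j = 1: C(6,1)·(3)^1 = 6·3 = 18.
  V_q(n, t) = 1 + 18 = 19.
Step 2: q^n = 4^6 = 4096.
Step 3: Hamming bound ⌊q^n / V_q(n,t)⌋ = ⌊4096/19⌋ = 215.
Step 4: Compare |C| = 148 to 215: satisfied.
The claimed |C| lies below the Hamming bound.


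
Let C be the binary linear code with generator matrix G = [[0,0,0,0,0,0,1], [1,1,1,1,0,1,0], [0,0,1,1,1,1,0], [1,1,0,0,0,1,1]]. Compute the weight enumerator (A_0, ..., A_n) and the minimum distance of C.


Weight distribution: A_0 = 1, A_1 = 1, A_2 = 2, A_3 = 4, A_4 = 3, A_5 = 3, A_6 = 2. Minimum distance d = 1.

Enumerate all 2^4 = 16 messages m ∈ F_2^4.
For each, compute codeword c = mG in F_2^7, then tally its weight.
  m = 0000 → c = 0000000, weight = 0.
  m = 1000 → c = 0000001, weight = 1.
  m = 0100 → c = 1111010, weight = 5.
  m = 1100 → c = 1111011, weight = 6.
  m = 0010 → c = 0011110, weight = 4.
  m = 1010 → c = 0011111, weight = 5.
  m = 0110 → c = 1100100, weight = 3.
  m = 1110 → c = 1100101, weight = 4.
  m = 0001 → c = 1100011, weight = 4.
  m = 1001 → c = 1100010, weight = 3.
  m = 0101 → c = 0011001, weight = 3.
  m = 1101 → c = 0011000, weight = 2.
  m = 0011 → c = 1111101, weight = 6.
  m = 1011 → c = 1111100, weight = 5.
  m = 0111 → c = 0000111, weight = 3.
  m = 1111 → c = 0000110, weight = 2.
Tally weights:
  weight 0: 1 codewords.
  weight 1: 1 codewords.
  weight 2: 2 codewords.
  weight 3: 4 codewords.
  weight 4: 3 codewords.
  weight 5: 3 codewords.
  weight 6: 2 codewords.
Minimum distance d = smallest w > 0 with A_w > 0 = 1.
Sanity: Σ A_w = 16 = 2^4 = 16 ✓.


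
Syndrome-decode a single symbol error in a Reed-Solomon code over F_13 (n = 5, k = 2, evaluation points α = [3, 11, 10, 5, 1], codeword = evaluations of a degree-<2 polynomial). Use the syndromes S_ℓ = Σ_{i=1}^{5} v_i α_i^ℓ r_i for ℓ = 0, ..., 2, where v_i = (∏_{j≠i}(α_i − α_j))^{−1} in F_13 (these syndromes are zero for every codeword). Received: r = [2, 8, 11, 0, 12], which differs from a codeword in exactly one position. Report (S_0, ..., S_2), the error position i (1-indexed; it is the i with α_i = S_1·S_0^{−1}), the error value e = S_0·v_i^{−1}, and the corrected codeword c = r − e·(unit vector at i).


S = (10, 4, 12), error at position 1, error magnitude e = 9, c = [6, 8, 11, 0, 12].

Step 1: column multipliers v_i = (∏_{j≠i}(α_i − α_j))^{−1} mod 13.
  i = 1 (α = 3): (3−11)(3−10)(3−5)(3−1) = (−8)·(−7)·(−2)·2 = −224 ≡ 10, so v_1 = 10^{−1} = 4 (mod 13).
  i = 2 (α = 11): (11−3)(11−10)(11−5)(11−1) = 8·1·6·10 = 480 ≡ 12, so v_2 = 12^{−1} = 12 (mod 13).
  i = 3 (α = 10): (10−3)(10−11)(10−5)(10−1) = 7·(−1)·5·9 = −315 ≡ 10, so v_3 = 10^{−1} = 4 (mod 13).
  i = 4 (α = 5): (5−3)(5−11)(5−10)(5−1) = 2·(−6)·(−5)·4 = 240 ≡ 6, so v_4 = 6^{−1} = 11 (mod 13).
  i = 5 (α = 1): (1−3)(1−11)(1−10)(1−5) = (−2)·(−10)·(−9)·(−4) = 720 ≡ 5, so v_5 = 5^{−1} = 8 (mod 13).
  v = [4, 12, 4, 11, 8].
Step 2: syndromes of r = [2, 8, 11, 0, 12] (all sums mod 13).
  S_0 = Σ v_i r_i = 4·2 + 12·8 + 4·11 + 11·0 + 8·12 = 244 ≡ 10.
  S_1 = Σ v_i α_i r_i = 4·3·2 + 12·11·8 + 4·10·11 + 11·5·0 + 8·1·12 = 1616 ≡ 4.
  α_i^2 mod 13 = [9, 4, 9, 12, 1].
  S_2 = Σ v_i α_i^2 r_i = 4·9·2 + 12·4·8 + 4·9·11 + 11·12·0 + 8·1·12 = 948 ≡ 12.
  S = (10, 4, 12) ≠ 0, so r is not a codeword (an error is present).
Step 3: locate the error. For a single error e at position i, S_ℓ = v_i·e·α_i^ℓ, so α_err = S_1/S_0.
  S_0^{−1} = 10^{−1} = 4 (mod 13), so α_err = 4·4 = 16 ≡ 3 = α_1. Error position i = 1.
  Consistency check: S_2/S_1 = 12·10 = 120 ≡ 3 = α_err ✓ (single-error assumption holds).
Step 4: error magnitude e = S_0/v_1 = S_0·∏_{j≠1}(α_1 − α_j) = 10·10 = 100 ≡ 9 (mod 13).
Step 5: correct position 1: c_1 = r_1 − e = 2 − 9 ≡ 6 (mod 13). Hence c = [6, 8, 11, 0, 12].
  Check: interpolating c through the α_i gives m(x) = 2 + 10·x (degree < 2) with m(α_i) = c_i for every i, so c is indeed a codeword.


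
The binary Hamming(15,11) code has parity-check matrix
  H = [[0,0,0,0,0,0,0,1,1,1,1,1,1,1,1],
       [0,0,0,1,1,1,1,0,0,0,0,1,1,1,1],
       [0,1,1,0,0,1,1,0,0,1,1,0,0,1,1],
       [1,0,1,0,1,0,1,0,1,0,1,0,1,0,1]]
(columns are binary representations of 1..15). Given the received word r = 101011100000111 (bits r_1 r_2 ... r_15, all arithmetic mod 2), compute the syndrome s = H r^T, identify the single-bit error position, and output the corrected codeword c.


s = (1, 0, 1, 0)^T, error position = 10, corrected codeword c = 101011100100111

Compute s = H r^T mod 2 one row at a time:
  s_1 = 0 + 0 + 0 + 0 + 0 + 1 + 1 + 1 = 3 ≡ 1 (mod 2).
  s_2 = 0 + 1 + 1 + 1 + 0 + 1 + 1 + 1 = 6 ≡ 0 (mod 2).
  s_3 = 0 + 1 + 1 + 1 + 0 + 0 + 1 + 1 = 5 ≡ 1 (mod 2).
  s_4 = 1 + 1 + 1 + 1 + 0 + 0 + 1 + 1 = 6 ≡ 0 (mod 2).
s = (1, 0, 1, 0)^T — this equals column 10 of H (binary 1010), so error is at position 10.
Correct: flip bit 10 of r = 101011100000111 to get c = 101011100100111.


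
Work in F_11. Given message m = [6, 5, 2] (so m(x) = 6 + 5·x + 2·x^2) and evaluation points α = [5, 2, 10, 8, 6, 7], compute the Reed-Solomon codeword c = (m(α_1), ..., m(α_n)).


c = [4, 2, 3, 9, 9, 7]

Message polynomial: m(x) = 6 + 5·x + 2·x^2 (mod 11).
For each evaluation point α_i, compute m(α_i) mod 11:
  α_1 = 5: Horner steps 2 → 4 → 4, so m(5) = 4.
  α_2 = 2: Horner steps 2 → 9 → 2, so m(2) = 2.
  α_3 = 10: Horner steps 2 → 3 → 3, so m(10) = 3.
  α_4 = 8: Horner steps 2 → 10 → 9, so m(8) = 9.
  α_5 = 6: Horner steps 2 → 6 → 9, so m(6) = 9.
  α_6 = 7: Horner steps 2 → 8 → 7, so m(7) = 7.
Codeword c = [4, 2, 3, 9, 9, 7] ∈ F_11^6.


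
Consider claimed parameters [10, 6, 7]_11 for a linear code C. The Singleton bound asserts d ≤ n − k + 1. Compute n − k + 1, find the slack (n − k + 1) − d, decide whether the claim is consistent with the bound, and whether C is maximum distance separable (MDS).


Singleton RHS = n − k + 1 = 5, slack = -2, bound violated (no such code; not MDS).

Singleton bound: d ≤ n − k + 1.
Here n = 10, k = 6, so n − k + 1 = 5.
Given d = 7, check d ≤ 5: NO.
Slack = (n − k + 1) − d = -2.
The slack is negative: d = 7 exceeds n − k + 1 = 5 by 2, so the Singleton bound is violated and no linear [10, 6, 7]_11 code can exist. In particular it is not MDS (MDS requires d = n − k + 1 exactly).
Description: the claimed parameters are [10, 6, 7]_11; such a code would be impossible (violates the Singleton bound).


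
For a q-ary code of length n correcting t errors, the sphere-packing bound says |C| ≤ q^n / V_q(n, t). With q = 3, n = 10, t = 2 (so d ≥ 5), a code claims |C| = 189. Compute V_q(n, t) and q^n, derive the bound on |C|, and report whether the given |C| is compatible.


V_q(n, t) = 201, q^n = 59049, Hamming bound = 293, |C| = 189 ≤ bound (satisfied).

Step 1: Compute V_q(n, t) = Σ_{j=0}^2 C(n, j) (q−1)^j.
  j = 0: C(10,0)·(2)^0 = 1·1 = 1.
  j = 1: C(10,1)·(2)^1 = 10·2 = 20.
  j = 2: C(10,2)·(2)^2 = 45·4 = 180.
  V_q(n, t) = 1 + 20 + 180 = 201.
Step 2: q^n = 3^10 = 59049.
Step 3: Hamming bound ⌊q^n / V_q(n,t)⌋ = ⌊59049/201⌋ = 293.
Step 4: Compare |C| = 189 to 293: satisfied.
The claimed |C| lies below the Hamming bound.


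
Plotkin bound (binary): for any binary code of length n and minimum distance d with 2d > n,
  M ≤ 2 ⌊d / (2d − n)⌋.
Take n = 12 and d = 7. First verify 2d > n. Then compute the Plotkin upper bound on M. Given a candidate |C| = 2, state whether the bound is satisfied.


Plotkin bound M ≤ 6; given |C| = 2 ≤ bound (satisfied).

Check applicability: 2d = 14, n = 12.
2d − n = 2 > 0, so Plotkin applies.
Compute d/(2d−n) = 7/2 ≈ 3.5000.
⌊d/(2d−n)⌋ = 3.
Plotkin bound: M ≤ 2·3 = 6.
Given |C| = 2, check: satisfied.
This |C| is below the Plotkin bound.


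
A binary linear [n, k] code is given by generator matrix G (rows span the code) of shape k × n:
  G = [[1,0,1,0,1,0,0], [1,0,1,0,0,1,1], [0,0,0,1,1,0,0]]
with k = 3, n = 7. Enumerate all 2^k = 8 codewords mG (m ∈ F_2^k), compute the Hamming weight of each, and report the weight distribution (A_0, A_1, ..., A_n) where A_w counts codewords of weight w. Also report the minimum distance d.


Weight distribution: A_0 = 1, A_2 = 1, A_3 = 4, A_4 = 1, A_6 = 1. Minimum distance d = 2.

Enumerate all 2^3 = 8 messages m ∈ F_2^3.
For each, compute codeword c = mG in F_2^7, then tally its weight.
  m = 000 → c = 0000000, weight = 0.
  m = 100 → c = 1010100, weight = 3.
  m = 010 → c = 1010011, weight = 4.
  m = 110 → c = 0000111, weight = 3.
  m = 001 → c = 0001100, weight = 2.
  m = 101 → c = 1011000, weight = 3.
  m = 011 → c = 1011111, weight = 6.
  m = 111 → c = 0001011, weight = 3.
Tally weights:
  weight 0: 1 codewords.
  weight 2: 1 codewords.
  weight 3: 4 codewords.
  weight 4: 1 codewords.
  weight 6: 1 codewords.
Minimum distance d = smallest w > 0 with A_w > 0 = 2.
Sanity: Σ A_w = 8 = 2^3 = 8 ✓.


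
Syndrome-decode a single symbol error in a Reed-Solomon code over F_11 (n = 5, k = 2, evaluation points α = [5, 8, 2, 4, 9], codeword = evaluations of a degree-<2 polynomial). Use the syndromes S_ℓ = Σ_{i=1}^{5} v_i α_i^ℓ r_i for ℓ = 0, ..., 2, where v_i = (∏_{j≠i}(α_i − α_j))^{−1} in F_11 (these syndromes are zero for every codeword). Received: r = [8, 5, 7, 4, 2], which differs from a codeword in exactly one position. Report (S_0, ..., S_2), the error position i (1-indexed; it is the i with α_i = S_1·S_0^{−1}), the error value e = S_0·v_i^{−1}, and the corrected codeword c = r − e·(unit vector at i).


S = (8, 9, 6), error at position 2, error magnitude e = 7, c = [8, 9, 7, 4, 2].

Step 1: column multipliers v_i = (∏_{j≠i}(α_i − α_j))^{−1} mod 11.
  i = 1 (α = 5): (5−8)(5−2)(5−4)(5−9) = (−3)·3·1·(−4) = 36 ≡ 3, so v_1 = 3^{−1} = 4 (mod 11).
  i = 2 (α = 8): (8−5)(8−2)(8−4)(8−9) = 3·6·4·(−1) = −72 ≡ 5, so v_2 = 5^{−1} = 9 (mod 11).
  i = 3 (α = 2): (2−5)(2−8)(2−4)(2−9) = (−3)·(−6)·(−2)·(−7) = 252 ≡ 10, so v_3 = 10^{−1} = 10 (mod 11).
  i = 4 (α = 4): (4−5)(4−8)(4−2)(4−9) = (−1)·(−4)·2·(−5) = −40 ≡ 4, so v_4 = 4^{−1} = 3 (mod 11).
  i = 5 (α = 9): (9−5)(9−8)(9−2)(9−4) = 4·1·7·5 = 140 ≡ 8, so v_5 = 8^{−1} = 7 (mod 11).
  v = [4, 9, 10, 3, 7].
Step 2: syndromes of r = [8, 5, 7, 4, 2] (all sums mod 11).
  S_0 = Σ v_i r_i = 4·8 + 9·5 + 10·7 + 3·4 + 7·2 = 173 ≡ 8.
  S_1 = Σ v_i α_i r_i = 4·5·8 + 9·8·5 + 10·2·7 + 3·4·4 + 7·9·2 = 834 ≡ 9.
  α_i^2 mod 11 = [3, 9, 4, 5, 4].
  S_2 = Σ v_i α_i^2 r_i = 4·3·8 + 9·9·5 + 10·4·7 + 3·5·4 + 7·4·2 = 897 ≡ 6.
  S = (8, 9, 6) ≠ 0, so r is not a codeword (an error is present).
Step 3: locate the error. For a single error e at position i, S_ℓ = v_i·e·α_i^ℓ, so α_err = S_1/S_0.
  S_0^{−1} = 8^{−1} = 7 (mod 11), so α_err = 9·7 = 63 ≡ 8 = α_2. Error position i = 2.
  Consistency check: S_2/S_1 = 6·5 = 30 ≡ 8 = α_err ✓ (single-error assumption holds).
Step 4: error magnitude e = S_0/v_2 = S_0·∏_{j≠2}(α_2 − α_j) = 8·5 = 40 ≡ 7 (mod 11).
Step 5: correct position 2: c_2 = r_2 − e = 5 − 7 ≡ 9 (mod 11). Hence c = [8, 9, 7, 4, 2].
  Check: interpolating c through the α_i gives m(x) = 10 + 4·x (degree < 2) with m(α_i) = c_i for every i, so c is indeed a codeword.


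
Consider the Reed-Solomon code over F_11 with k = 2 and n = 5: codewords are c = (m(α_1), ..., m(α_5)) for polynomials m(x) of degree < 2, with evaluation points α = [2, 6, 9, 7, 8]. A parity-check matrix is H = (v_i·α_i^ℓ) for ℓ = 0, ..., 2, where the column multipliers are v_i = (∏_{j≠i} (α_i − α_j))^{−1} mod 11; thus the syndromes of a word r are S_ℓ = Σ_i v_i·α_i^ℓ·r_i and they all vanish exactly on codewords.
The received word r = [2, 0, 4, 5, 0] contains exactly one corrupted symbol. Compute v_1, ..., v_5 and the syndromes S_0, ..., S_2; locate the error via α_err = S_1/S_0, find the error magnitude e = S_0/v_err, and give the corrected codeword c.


S = (10, 3, 2), error at position 5, error magnitude e = 1, c = [2, 0, 4, 5, 10].

Step 1: column multipliers v_i = (∏_{j≠i}(α_i − α_j))^{−1} mod 11.
  i = 1 (α = 2): (2−6)(2−9)(2−7)(2−8) = (−4)·(−7)·(−5)·(−6) = 840 ≡ 4, so v_1 = 4^{−1} = 3 (mod 11).
  i = 2 (α = 6): (6−2)(6−9)(6−7)(6−8) = 4·(−3)·(−1)·(−2) = −24 ≡ 9, so v_2 = 9^{−1} = 5 (mod 11).
  i = 3 (α = 9): (9−2)(9−6)(9−7)(9−8) = 7·3·2·1 = 42 ≡ 9, so v_3 = 9^{−1} = 5 (mod 11).
  i = 4 (α = 7): (7−2)(7−6)(7−9)(7−8) = 5·1·(−2)·(−1) = 10 ≡ 10, so v_4 = 10^{−1} = 10 (mod 11).
  i = 5 (α = 8): (8−2)(8−6)(8−9)(8−7) = 6·2·(−1)·1 = −12 ≡ 10, so v_5 = 10^{−1} = 10 (mod 11).
  v = [3, 5, 5, 10, 10].
Step 2: syndromes of r = [2, 0, 4, 5, 0] (all sums mod 11).
  S_0 = Σ v_i r_i = 3·2 + 5·0 + 5·4 + 10·5 + 10·0 = 76 ≡ 10.
  S_1 = Σ v_i α_i r_i = 3·2·2 + 5·6·0 + 5·9·4 + 10·7·5 + 10·8·0 = 542 ≡ 3.
  α_i^2 mod 11 = [4, 3, 4, 5, 9].
  S_2 = Σ v_i α_i^2 r_i = 3·4·2 + 5·3·0 + 5·4·4 + 10·5·5 + 10·9·0 = 354 ≡ 2.
  S = (10, 3, 2) ≠ 0, so r is not a codeword (an error is present).
Step 3: locate the error. For a single error e at position i, S_ℓ = v_i·e·α_i^ℓ, so α_err = S_1/S_0.
  S_0^{−1} = 10^{−1} = 10 (mod 11), so α_err = 3·10 = 30 ≡ 8 = α_5. Error position i = 5.
  Consistency check: S_2/S_1 = 2·4 = 8 ≡ 8 = α_err ✓ (single-error assumption holds).
Step 4: error magnitude e = S_0/v_5 = S_0·∏_{j≠5}(α_5 − α_j) = 10·10 = 100 ≡ 1 (mod 11).
Step 5: correct position 5: c_5 = r_5 − e = 0 − 1 ≡ 10 (mod 11). Hence c = [2, 0, 4, 5, 10].
  Check: interpolating c through the α_i gives m(x) = 3 + 5·x (degree < 2) with m(α_i) = c_i for every i, so c is indeed a codeword.


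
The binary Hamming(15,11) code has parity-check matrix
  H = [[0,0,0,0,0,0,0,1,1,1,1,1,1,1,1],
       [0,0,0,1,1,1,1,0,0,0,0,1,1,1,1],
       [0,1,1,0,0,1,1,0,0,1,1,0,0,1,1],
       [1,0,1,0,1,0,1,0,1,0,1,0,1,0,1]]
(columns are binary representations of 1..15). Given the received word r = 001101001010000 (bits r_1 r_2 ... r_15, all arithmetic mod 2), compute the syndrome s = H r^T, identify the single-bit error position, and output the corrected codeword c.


s = (0, 0, 1, 1)^T, error position = 3, corrected codeword c = 000101001010000

Compute s = H r^T mod 2 one row at a time:
  s_1 = 0 + 1 + 0 + 1 + 0 + 0 + 0 + 0 = 2 ≡ 0 (mod 2).
  s_2 = 1 + 0 + 1 + 0 + 0 + 0 + 0 + 0 = 2 ≡ 0 (mod 2).
  s_3 = 0 + 1 + 1 + 0 + 0 + 1 + 0 + 0 = 3 ≡ 1 (mod 2).
  s_4 = 0 + 1 + 0 + 0 + 1 + 1 + 0 + 0 = 3 ≡ 1 (mod 2).
s = (0, 0, 1, 1)^T — this equals column 3 of H (binary 0011), so error is at position 3.
Correct: flip bit 3 of r = 001101001010000 to get c = 000101001010000.


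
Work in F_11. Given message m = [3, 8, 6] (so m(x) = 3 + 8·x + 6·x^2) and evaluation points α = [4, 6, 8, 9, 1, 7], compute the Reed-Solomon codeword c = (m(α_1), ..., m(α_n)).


c = [10, 3, 0, 0, 6, 1]

Message polynomial: m(x) = 3 + 8·x + 6·x^2 (mod 11).
For each evaluation point α_i, compute m(α_i) mod 11:
  α_1 = 4: Horner steps 6 → 10 → 10, so m(4) = 10.
  α_2 = 6: Horner steps 6 → 0 → 3, so m(6) = 3.
  α_3 = 8: Horner steps 6 → 1 → 0, so m(8) = 0.
  α_4 = 9: Horner steps 6 → 7 → 0, so m(9) = 0.
  α_5 = 1: Horner steps 6 → 3 → 6, so m(1) = 6.
  α_6 = 7: Horner steps 6 → 6 → 1, so m(7) = 1.
Codeword c = [10, 3, 0, 0, 6, 1] ∈ F_11^6.


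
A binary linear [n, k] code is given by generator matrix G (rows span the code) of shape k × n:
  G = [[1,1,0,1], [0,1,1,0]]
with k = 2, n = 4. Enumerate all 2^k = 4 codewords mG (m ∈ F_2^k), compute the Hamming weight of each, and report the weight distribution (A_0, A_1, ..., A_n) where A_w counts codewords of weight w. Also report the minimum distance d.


Weight distribution: A_0 = 1, A_2 = 1, A_3 = 2. Minimum distance d = 2.

Enumerate all 2^2 = 4 messages m ∈ F_2^2.
For each, compute codeword c = mG in F_2^4, then tally its weight.
  m = 00 → c = 0000, weight = 0.
  m = 10 → c = 1101, weight = 3.
  m = 01 → c = 0110, weight = 2.
  m = 11 → c = 1011, weight = 3.
Tally weights:
  weight 0: 1 codewords.
  weight 2: 1 codewords.
  weight 3: 2 codewords.
Minimum distance d = smallest w > 0 with A_w > 0 = 2.
Sanity: Σ A_w = 4 = 2^2 = 4 ✓.


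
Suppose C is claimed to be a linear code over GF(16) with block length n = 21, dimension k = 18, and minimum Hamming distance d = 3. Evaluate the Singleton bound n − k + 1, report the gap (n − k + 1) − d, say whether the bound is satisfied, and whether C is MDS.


Singleton RHS = n − k + 1 = 4, slack = 1, bound satisfied, not MDS.

Singleton bound: d ≤ n − k + 1.
Here n = 21, k = 18, so n − k + 1 = 4.
Given d = 3, check d ≤ 4: YES.
Slack = (n − k + 1) − d = 1.
The code is NOT MDS (slack = 1 > 0).
Description: the claimed parameters are [21, 18, 3]_16; such a code would be non-MDS.


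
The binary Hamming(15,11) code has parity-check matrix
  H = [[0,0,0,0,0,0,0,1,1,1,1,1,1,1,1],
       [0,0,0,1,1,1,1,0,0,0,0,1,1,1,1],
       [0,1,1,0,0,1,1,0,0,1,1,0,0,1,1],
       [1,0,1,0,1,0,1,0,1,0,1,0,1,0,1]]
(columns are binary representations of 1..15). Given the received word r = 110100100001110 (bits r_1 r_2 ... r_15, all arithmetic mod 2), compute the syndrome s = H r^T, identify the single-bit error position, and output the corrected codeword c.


s = (1, 1, 1, 1)^T, error position = 15, corrected codeword c = 110100100001111

Compute s = H r^T mod 2 one row at a time:
  s_1 = 0 + 0 + 0 + 0 + 1 + 1 + 1 + 0 = 3 ≡ 1 (mod 2).
  s_2 = 1 + 0 + 0 + 1 + 1 + 1 + 1 + 0 = 5 ≡ 1 (mod 2).
  s_3 = 1 + 0 + 0 + 1 + 0 + 0 + 1 + 0 = 3 ≡ 1 (mod 2).
  s_4 = 1 + 0 + 0 + 1 + 0 + 0 + 1 + 0 = 3 ≡ 1 (mod 2).
s = (1, 1, 1, 1)^T — this equals column 15 of H (binary 1111), so error is at position 15.
Correct: flip bit 15 of r = 110100100001110 to get c = 110100100001111.


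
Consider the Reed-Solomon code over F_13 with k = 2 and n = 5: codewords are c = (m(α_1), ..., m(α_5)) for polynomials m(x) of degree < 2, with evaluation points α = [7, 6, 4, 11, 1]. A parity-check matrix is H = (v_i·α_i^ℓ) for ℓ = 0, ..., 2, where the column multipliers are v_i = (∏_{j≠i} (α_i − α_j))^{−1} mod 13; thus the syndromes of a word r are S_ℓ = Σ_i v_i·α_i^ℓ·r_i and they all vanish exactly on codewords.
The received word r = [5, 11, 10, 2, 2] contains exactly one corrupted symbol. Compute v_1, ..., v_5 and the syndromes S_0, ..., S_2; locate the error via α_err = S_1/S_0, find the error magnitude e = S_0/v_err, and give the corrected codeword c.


S = (11, 4, 5), error at position 4, error magnitude e = 8, c = [5, 11, 10, 7, 2].

Step 1: column multipliers v_i = (∏_{j≠i}(α_i − α_j))^{−1} mod 13.
  i = 1 (α = 7): (7−6)(7−4)(7−11)(7−1) = 1·3·(−4)·6 = −72 ≡ 6, so v_1 = 6^{−1} = 11 (mod 13).
  i = 2 (α = 6): (6−7)(6−4)(6−11)(6−1) = (−1)·2·(−5)·5 = 50 ≡ 11, so v_2 = 11^{−1} = 6 (mod 13).
  i = 3 (α = 4): (4−7)(4−6)(4−11)(4−1) = (−3)·(−2)·(−7)·3 = −126 ≡ 4, so v_3 = 4^{−1} = 10 (mod 13).
  i = 4 (α = 11): (11−7)(11−6)(11−4)(11−1) = 4·5·7·10 = 1400 ≡ 9, so v_4 = 9^{−1} = 3 (mod 13).
  i = 5 (α = 1): (1−7)(1−6)(1−4)(1−11) = (−6)·(−5)·(−3)·(−10) = 900 ≡ 3, so v_5 = 3^{−1} = 9 (mod 13).
  v = [11, 6, 10, 3, 9].
Step 2: syndromes of r = [5, 11, 10, 2, 2] (all sums mod 13).
  S_0 = Σ v_i r_i = 11·5 + 6·11 + 10·10 + 3·2 + 9·2 = 245 ≡ 11.
  S_1 = Σ v_i α_i r_i = 11·7·5 + 6·6·11 + 10·4·10 + 3·11·2 + 9·1·2 = 1265 ≡ 4.
  α_i^2 mod 13 = [10, 10, 3, 4, 1].
  S_2 = Σ v_i α_i^2 r_i = 11·10·5 + 6·10·11 + 10·3·10 + 3·4·2 + 9·1·2 = 1552 ≡ 5.
  S = (11, 4, 5) ≠ 0, so r is not a codeword (an error is present).
Step 3: locate the error. For a single error e at position i, S_ℓ = v_i·e·α_i^ℓ, so α_err = S_1/S_0.
  S_0^{−1} = 11^{−1} = 6 (mod 13), so α_err = 4·6 = 24 ≡ 11 = α_4. Error position i = 4.
  Consistency check: S_2/S_1 = 5·10 = 50 ≡ 11 = α_err ✓ (single-error assumption holds).
Step 4: error magnitude e = S_0/v_4 = S_0·∏_{j≠4}(α_4 − α_j) = 11·9 = 99 ≡ 8 (mod 13).
Step 5: correct position 4: c_4 = r_4 − e = 2 − 8 ≡ 7 (mod 13). Hence c = [5, 11, 10, 7, 2].
  Check: interpolating c through the α_i gives m(x) = 8 + 7·x (degree < 2) with m(α_i) = c_i for every i, so c is indeed a codeword.


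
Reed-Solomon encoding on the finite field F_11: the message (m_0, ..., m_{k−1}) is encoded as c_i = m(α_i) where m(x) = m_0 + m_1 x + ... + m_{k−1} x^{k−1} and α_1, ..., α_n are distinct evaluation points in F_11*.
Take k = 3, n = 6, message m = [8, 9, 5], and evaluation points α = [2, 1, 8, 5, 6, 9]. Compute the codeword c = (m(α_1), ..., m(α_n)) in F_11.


c = [2, 0, 4, 2, 0, 10]

Message polynomial: m(x) = 8 + 9·x + 5·x^2 (mod 11).
For each evaluation point α_i, compute m(α_i) mod 11:
  α_1 = 2: Horner steps 5 → 8 → 2, so m(2) = 2.
  α_2 = 1: Horner steps 5 → 3 → 0, so m(1) = 0.
  α_3 = 8: Horner steps 5 → 5 → 4, so m(8) = 4.
  α_4 = 5: Horner steps 5 → 1 → 2, so m(5) = 2.
  α_5 = 6: Horner steps 5 → 6 → 0, so m(6) = 0.
  α_6 = 9: Horner steps 5 → 10 → 10, so m(9) = 10.
Codeword c = [2, 0, 4, 2, 0, 10] ∈ F_11^6.


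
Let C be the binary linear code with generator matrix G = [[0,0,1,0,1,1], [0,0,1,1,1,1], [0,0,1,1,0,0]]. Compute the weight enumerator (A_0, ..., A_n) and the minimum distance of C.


Weight distribution: A_0 = 1, A_1 = 2, A_2 = 2, A_3 = 2, A_4 = 1. Minimum distance d = 1.

Enumerate all 2^3 = 8 messages m ∈ F_2^3.
For each, compute codeword c = mG in F_2^6, then tally its weight.
  m = 000 → c = 000000, weight = 0.
  m = 100 → c = 001011, weight = 3.
  m = 010 → c = 001111, weight = 4.
  m = 110 → c = 000100, weight = 1.
  m = 001 → c = 001100, weight = 2.
  m = 101 → c = 000111, weight = 3.
  m = 011 → c = 000011, weight = 2.
  m = 111 → c = 001000, weight = 1.
Tally weights:
  weight 0: 1 codewords.
  weight 1: 2 codewords.
  weight 2: 2 codewords.
  weight 3: 2 codewords.
  weight 4: 1 codewords.
Minimum distance d = smallest w > 0 with A_w > 0 = 1.
Sanity: Σ A_w = 8 = 2^3 = 8 ✓.


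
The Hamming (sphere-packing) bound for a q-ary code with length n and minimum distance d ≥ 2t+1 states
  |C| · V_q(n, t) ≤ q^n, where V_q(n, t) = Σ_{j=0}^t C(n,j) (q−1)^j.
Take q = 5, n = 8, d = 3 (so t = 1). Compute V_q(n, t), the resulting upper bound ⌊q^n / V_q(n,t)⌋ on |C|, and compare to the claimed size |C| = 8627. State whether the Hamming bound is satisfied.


V_q(n, t) = 33, q^n = 390625, Hamming bound = 11837, |C| = 8627 ≤ bound (satisfied).

Step 1: Compute V_q(n, t) = Σ_{j=0}^1 C(n, j) (q−1)^j.
  j = 0: C(8,0)·(4)^0 = 1·1 = 1.
  j = 1: C(8,1)·(4)^1 = 8·4 = 32.
  V_q(n, t) = 1 + 32 = 33.
Step 2: q^n = 5^8 = 390625.
Step 3: Hamming bound ⌊q^n / V_q(n,t)⌋ = ⌊390625/33⌋ = 11837.
Step 4: Compare |C| = 8627 to 11837: satisfied.
The claimed |C| lies below the Hamming bound.


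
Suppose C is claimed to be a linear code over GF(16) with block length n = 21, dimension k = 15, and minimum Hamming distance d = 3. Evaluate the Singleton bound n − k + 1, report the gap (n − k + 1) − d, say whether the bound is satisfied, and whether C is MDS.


Singleton RHS = n − k + 1 = 7, slack = 4, bound satisfied, not MDS.

Singleton bound: d ≤ n − k + 1.
Here n = 21, k = 15, so n − k + 1 = 7.
Given d = 3, check d ≤ 7: YES.
Slack = (n − k + 1) − d = 4.
The code is NOT MDS (slack = 4 > 0).
Description: the claimed parameters are [21, 15, 3]_16; such a code would be non-MDS.


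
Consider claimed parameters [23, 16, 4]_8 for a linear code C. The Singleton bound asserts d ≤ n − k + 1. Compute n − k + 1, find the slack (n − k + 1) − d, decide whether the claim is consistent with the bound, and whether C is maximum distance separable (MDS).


Singleton RHS = n − k + 1 = 8, slack = 4, bound satisfied, not MDS.

Singleton bound: d ≤ n − k + 1.
Here n = 23, k = 16, so n − k + 1 = 8.
Given d = 4, check d ≤ 8: YES.
Slack = (n − k + 1) − d = 4.
The code is NOT MDS (slack = 4 > 0).
Description: the claimed parameters are [23, 16, 4]_8; such a code would be non-MDS.


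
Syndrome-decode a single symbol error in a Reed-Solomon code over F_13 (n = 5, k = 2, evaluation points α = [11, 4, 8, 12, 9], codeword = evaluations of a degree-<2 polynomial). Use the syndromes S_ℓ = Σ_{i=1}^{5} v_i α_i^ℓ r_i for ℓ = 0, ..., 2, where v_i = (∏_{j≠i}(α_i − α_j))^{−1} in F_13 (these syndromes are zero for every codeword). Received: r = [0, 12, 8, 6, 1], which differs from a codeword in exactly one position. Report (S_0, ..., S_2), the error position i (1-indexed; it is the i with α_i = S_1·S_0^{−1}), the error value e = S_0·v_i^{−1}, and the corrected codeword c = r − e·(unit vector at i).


S = (1, 4, 3), error at position 2, error magnitude e = 2, c = [0, 10, 8, 6, 1].

Step 1: column multipliers v_i = (∏_{j≠i}(α_i − α_j))^{−1} mod 13.
  i = 1 (α = 11): (11−4)(11−8)(11−12)(11−9) = 7·3·(−1)·2 = −42 ≡ 10, so v_1 = 10^{−1} = 4 (mod 13).
  i = 2 (α = 4): (4−11)(4−8)(4−12)(4−9) = (−7)·(−4)·(−8)·(−5) = 1120 ≡ 2, so v_2 = 2^{−1} = 7 (mod 13).
  i = 3 (α = 8): (8−11)(8−4)(8−12)(8−9) = (−3)·4·(−4)·(−1) = −48 ≡ 4, so v_3 = 4^{−1} = 10 (mod 13).
  i = 4 (α = 12): (12−11)(12−4)(12−8)(12−9) = 1·8·4·3 = 96 ≡ 5, so v_4 = 5^{−1} = 8 (mod 13).
  i = 5 (α = 9): (9−11)(9−4)(9−8)(9−12) = (−2)·5·1·(−3) = 30 ≡ 4, so v_5 = 4^{−1} = 10 (mod 13).
  v = [4, 7, 10, 8, 10].
Step 2: syndromes of r = [0, 12, 8, 6, 1] (all sums mod 13).
  S_0 = Σ v_i r_i = 4·0 + 7·12 + 10·8 + 8·6 + 10·1 = 222 ≡ 1.
  S_1 = Σ v_i α_i r_i = 4·11·0 + 7·4·12 + 10·8·8 + 8·12·6 + 10·9·1 = 1642 ≡ 4.
  α_i^2 mod 13 = [4, 3, 12, 1, 3].
  S_2 = Σ v_i α_i^2 r_i = 4·4·0 + 7·3·12 + 10·12·8 + 8·1·6 + 10·3·1 = 1290 ≡ 3.
  S = (1, 4, 3) ≠ 0, so r is not a codeword (an error is present).
Step 3: locate the error. For a single error e at position i, S_ℓ = v_i·e·α_i^ℓ, so α_err = S_1/S_0.
  S_0^{−1} = 1^{−1} = 1 (mod 13), so α_err = 4·1 = 4 ≡ 4 = α_2. Error position i = 2.
  Consistency check: S_2/S_1 = 3·10 = 30 ≡ 4 = α_err ✓ (single-error assumption holds).
Step 4: error magnitude e = S_0/v_2 = S_0·∏_{j≠2}(α_2 − α_j) = 1·2 = 2 ≡ 2 (mod 13).
Step 5: correct position 2: c_2 = r_2 − e = 12 − 2 ≡ 10 (mod 13). Hence c = [0, 10, 8, 6, 1].
  Check: interpolating c through the α_i gives m(x) = 12 + 6·x (degree < 2) with m(α_i) = c_i for every i, so c is indeed a codeword.


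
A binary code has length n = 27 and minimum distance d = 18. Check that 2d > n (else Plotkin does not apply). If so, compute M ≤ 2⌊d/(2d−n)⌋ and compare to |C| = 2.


Plotkin bound M ≤ 4; given |C| = 2 ≤ bound (satisfied).

Check applicability: 2d = 36, n = 27.
2d − n = 9 > 0, so Plotkin applies.
Compute d/(2d−n) = 18/9 ≈ 2.0000.
⌊d/(2d−n)⌋ = 2.
Plotkin bound: M ≤ 2·2 = 4.
Given |C| = 2, check: satisfied.
This |C| is below the Plotkin bound.


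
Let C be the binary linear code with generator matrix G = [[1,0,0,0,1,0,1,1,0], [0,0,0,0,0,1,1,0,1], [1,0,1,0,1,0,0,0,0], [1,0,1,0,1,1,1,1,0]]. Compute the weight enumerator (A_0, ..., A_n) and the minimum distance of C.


Weight distribution: A_0 = 1, A_2 = 2, A_3 = 6, A_4 = 3, A_5 = 2, A_6 = 2. Minimum distance d = 2.

Enumerate all 2^4 = 16 messages m ∈ F_2^4.
For each, compute codeword c = mG in F_2^9, then tally its weight.
  m = 0000 → c = 000000000, weight = 0.
  m = 1000 → c = 100010110, weight = 4.
  m = 0100 → c = 000001101, weight = 3.
  m = 1100 → c = 100011011, weight = 5.
  m = 0010 → c = 101010000, weight = 3.
  m = 1010 → c = 001000110, weight = 3.
  m = 0110 → c = 101011101, weight = 6.
  m = 1110 → c = 001001011, weight = 4.
  m = 0001 → c = 101011110, weight = 6.
  m = 1001 → c = 001001000, weight = 2.
  m = 0101 → c = 101010011, weight = 5.
  m = 1101 → c = 001000101, weight = 3.
  m = 0011 → c = 000001110, weight = 3.
  m = 1011 → c = 100011000, weight = 3.
  m = 0111 → c = 000000011, weight = 2.
  m = 1111 → c = 100010101, weight = 4.
Tally weights:
  weight 0: 1 codewords.
  weight 2: 2 codewords.
  weight 3: 6 codewords.
  weight 4: 3 codewords.
  weight 5: 2 codewords.
  weight 6: 2 codewords.
Minimum distance d = smallest w > 0 with A_w > 0 = 2.
Sanity: Σ A_w = 16 = 2^4 = 16 ✓.
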